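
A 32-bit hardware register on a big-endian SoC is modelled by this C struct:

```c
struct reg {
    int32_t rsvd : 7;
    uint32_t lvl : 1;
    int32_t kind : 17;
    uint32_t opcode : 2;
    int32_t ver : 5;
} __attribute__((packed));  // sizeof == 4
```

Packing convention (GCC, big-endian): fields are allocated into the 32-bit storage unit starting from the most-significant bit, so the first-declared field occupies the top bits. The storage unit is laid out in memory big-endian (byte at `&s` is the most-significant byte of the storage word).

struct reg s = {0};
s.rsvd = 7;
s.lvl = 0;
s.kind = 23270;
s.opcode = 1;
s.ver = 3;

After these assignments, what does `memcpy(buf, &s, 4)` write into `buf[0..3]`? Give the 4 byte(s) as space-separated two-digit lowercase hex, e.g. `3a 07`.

[25+:7] rsvd=7 & 0x7f = 0x7; word=0x0e000000
[24+:1] lvl=0 & 0x1 = 0x0; word=0x0e000000
[7+:17] kind=23270 & 0x1ffff = 0x5ae6; word=0x0e2d7300
[5+:2] opcode=1 & 0x3 = 0x1; word=0x0e2d7320
[0+:5] ver=3 & 0x1f = 0x3; word=0x0e2d7323
word = 0x0e2d7323 → big-endian bytes:
  [0]=0x0e  [1]=0x2d  [2]=0x73  [3]=0x23

0e 2d 73 23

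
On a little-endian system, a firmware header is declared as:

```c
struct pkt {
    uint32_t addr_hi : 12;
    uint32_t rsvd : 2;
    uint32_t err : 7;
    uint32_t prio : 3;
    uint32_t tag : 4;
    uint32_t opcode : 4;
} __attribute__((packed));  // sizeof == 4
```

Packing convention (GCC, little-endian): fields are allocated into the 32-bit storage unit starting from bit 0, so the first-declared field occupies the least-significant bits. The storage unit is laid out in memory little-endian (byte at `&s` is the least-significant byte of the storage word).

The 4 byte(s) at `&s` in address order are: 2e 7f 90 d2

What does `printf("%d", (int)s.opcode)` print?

[0]=0x2e [1]=0x7f [2]=0x90 [3]=0xd2 (little-endian) → word 0xd2907f2e
addr_hi [0+:12] = (word>>0) & 0xfff = 3886
rsvd [12+:2] = (word>>12) & 0x3 = 3
err [14+:7] = (word>>14) & 0x7f = 65
prio [21+:3] = (word>>21) & 0x7 = 4
tag [24+:4] = (word>>24) & 0xf = 2
opcode [28+:4] = (word>>28) & 0xf = 13  ←

13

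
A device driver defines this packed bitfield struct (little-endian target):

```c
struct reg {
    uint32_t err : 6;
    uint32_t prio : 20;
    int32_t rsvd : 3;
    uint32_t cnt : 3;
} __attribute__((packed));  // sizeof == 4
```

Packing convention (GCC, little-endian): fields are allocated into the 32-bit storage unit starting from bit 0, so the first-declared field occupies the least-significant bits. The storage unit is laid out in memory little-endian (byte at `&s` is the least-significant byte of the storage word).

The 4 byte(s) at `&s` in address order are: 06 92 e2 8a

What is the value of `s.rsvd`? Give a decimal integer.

2

[0]=0x06 [1]=0x92 [2]=0xe2 [3]=0x8a (little-endian) → word 0x8ae29206
err:6 @ bit 0 → (0x8ae29206>>0)&0x3f = 0x6
prio:20 @ bit 6 → (0x8ae29206>>6)&0xfffff = 0xb8a48
rsvd:3 @ bit 26 → (0x8ae29206>>26)&0x7 = 0x2  ←
cnt:3 @ bit 29 → (0x8ae29206>>29)&0x7 = 0x4
rsvd signed 3b, MSB=0: value = 2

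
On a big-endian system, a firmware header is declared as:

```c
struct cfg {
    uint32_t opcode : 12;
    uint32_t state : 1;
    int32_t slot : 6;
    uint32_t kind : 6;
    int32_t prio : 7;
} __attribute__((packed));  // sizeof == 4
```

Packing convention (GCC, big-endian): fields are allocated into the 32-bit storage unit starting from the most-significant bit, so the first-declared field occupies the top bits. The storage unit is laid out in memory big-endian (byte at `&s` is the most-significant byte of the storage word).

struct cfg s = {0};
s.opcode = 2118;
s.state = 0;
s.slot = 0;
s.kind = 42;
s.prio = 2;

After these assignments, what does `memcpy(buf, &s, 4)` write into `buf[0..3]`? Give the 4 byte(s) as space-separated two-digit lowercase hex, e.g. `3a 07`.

[20+:12] opcode=2118 & 0xfff = 0x846; word=0x84600000
[19+:1] state=0 & 0x1 = 0x0; word=0x84600000
[13+:6] slot=0 & 0x3f = 0x0; word=0x84600000
[7+:6] kind=42 & 0x3f = 0x2a; word=0x84601500
[0+:7] prio=2 & 0x7f = 0x2; word=0x84601502
word = 0x84601502 → big-endian bytes:
  [0]=0x84  [1]=0x60  [2]=0x15  [3]=0x02

84 60 15 02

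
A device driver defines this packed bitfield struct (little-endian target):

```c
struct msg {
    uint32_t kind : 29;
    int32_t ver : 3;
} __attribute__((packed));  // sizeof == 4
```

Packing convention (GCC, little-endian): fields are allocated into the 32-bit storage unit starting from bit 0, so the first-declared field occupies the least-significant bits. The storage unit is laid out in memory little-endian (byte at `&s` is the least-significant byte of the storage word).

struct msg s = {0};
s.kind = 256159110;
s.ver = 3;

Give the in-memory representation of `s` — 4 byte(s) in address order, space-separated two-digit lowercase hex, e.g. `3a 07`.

kind (29b) val=256159110 bits=0xf44ad86 at bit 0: 0x0f44ad86
ver (3b) val=3 bits=0x3 at bit 29: 0x6f44ad86
word = 0x6f44ad86 → little-endian bytes:
  [0]=0x86  [1]=0xad  [2]=0x44  [3]=0x6f

86 ad 44 6f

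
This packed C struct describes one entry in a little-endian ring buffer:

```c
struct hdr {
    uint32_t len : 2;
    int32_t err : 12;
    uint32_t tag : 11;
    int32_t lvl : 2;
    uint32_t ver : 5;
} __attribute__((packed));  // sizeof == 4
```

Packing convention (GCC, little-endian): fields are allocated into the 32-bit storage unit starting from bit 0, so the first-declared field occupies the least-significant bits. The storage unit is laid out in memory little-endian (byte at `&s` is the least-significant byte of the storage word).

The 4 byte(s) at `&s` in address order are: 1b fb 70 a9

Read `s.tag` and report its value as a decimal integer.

1475

[0]=0x1b [1]=0xfb [2]=0x70 [3]=0xa9 (little-endian) → word 0xa970fb1b
len [0+:2] = (word>>0) & 0x3 = 3
err [2+:12] = (word>>2) & 0xfff = 3782
tag [14+:11] = (word>>14) & 0x7ff = 1475  ←
lvl [25+:2] = (word>>25) & 0x3 = 0
ver [27+:5] = (word>>27) & 0x1f = 21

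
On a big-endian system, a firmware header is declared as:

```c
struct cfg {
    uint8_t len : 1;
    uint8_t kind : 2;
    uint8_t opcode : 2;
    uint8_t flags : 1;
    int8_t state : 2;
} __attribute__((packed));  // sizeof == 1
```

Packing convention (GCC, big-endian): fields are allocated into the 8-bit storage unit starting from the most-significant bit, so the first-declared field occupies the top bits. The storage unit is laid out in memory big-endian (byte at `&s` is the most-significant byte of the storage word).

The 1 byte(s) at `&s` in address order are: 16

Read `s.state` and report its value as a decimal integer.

[0]=0x16 (big-endian) → word 0x16
len [7+:1] = (word>>7) & 0x1 = 0
kind [5+:2] = (word>>5) & 0x3 = 0
opcode [3+:2] = (word>>3) & 0x3 = 2
flags [2+:1] = (word>>2) & 0x1 = 1
state [0+:2] = (word>>0) & 0x3 = 2  ←
state signed 2b, MSB=1: 2 - 4 = -2

-2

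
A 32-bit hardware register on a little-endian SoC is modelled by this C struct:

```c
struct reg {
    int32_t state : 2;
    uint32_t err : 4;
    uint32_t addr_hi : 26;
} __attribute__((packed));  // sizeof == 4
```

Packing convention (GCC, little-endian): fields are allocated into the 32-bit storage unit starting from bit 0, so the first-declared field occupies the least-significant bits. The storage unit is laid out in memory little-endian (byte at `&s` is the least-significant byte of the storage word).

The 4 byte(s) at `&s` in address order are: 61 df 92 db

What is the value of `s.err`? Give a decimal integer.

[0]=0x61 [1]=0xdf [2]=0x92 [3]=0xdb (little-endian) → word 0xdb92df61
state:2 @ bit 0 → (0xdb92df61>>0)&0x3 = 0x1
err:4 @ bit 2 → (0xdb92df61>>2)&0xf = 0x8  ←
addr_hi:26 @ bit 6 → (0xdb92df61>>6)&0x3ffffff = 0x36e4b7d

8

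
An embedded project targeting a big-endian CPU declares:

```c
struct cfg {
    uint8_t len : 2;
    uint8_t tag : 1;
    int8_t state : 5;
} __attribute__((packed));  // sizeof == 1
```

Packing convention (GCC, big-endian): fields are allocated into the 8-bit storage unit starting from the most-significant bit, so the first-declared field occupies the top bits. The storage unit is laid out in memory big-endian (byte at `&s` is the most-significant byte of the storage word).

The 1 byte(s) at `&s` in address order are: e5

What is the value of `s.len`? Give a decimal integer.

3

[0]=0xe5 (big-endian) → word 0xe5
len [6+:2] = (word>>6) & 0x3 = 3  ←
tag [5+:1] = (word>>5) & 0x1 = 1
state [0+:5] = (word>>0) & 0x1f = 5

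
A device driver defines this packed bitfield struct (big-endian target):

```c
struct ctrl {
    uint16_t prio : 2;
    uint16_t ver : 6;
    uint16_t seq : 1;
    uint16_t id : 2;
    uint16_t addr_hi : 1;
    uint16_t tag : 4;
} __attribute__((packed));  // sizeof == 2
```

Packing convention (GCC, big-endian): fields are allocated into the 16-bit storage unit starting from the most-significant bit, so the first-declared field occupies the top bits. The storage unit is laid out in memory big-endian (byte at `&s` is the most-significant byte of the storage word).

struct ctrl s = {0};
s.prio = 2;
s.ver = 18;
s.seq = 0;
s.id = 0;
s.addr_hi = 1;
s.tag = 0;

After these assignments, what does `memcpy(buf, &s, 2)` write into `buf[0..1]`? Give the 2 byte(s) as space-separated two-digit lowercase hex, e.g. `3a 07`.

prio:2 = 2 → 0x2 << 14 → word 0x8000
ver:6 = 18 → 0x12 << 8 → word 0x9200
seq:1 = 0 → 0x0 << 7 → word 0x9200
id:2 = 0 → 0x0 << 5 → word 0x9200
addr_hi:1 = 1 → 0x1 << 4 → word 0x9210
tag:4 = 0 → 0x0 << 0 → word 0x9210
word = 0x9210 → big-endian bytes:
  [0]=0x92  [1]=0x10

92 10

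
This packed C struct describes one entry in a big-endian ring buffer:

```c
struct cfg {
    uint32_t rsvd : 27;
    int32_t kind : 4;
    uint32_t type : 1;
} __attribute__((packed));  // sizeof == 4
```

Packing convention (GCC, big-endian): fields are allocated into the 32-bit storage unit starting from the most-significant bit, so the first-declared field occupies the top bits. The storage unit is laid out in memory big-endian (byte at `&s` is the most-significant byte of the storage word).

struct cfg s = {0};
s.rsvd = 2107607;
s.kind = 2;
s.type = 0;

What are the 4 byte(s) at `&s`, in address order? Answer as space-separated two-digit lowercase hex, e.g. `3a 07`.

rsvd (27b) val=2107607 bits=0x2028d7 at bit 5: 0x04051ae0
kind (4b) val=2 bits=0x2 at bit 1: 0x04051ae4
type (1b) val=0 bits=0x0 at bit 0: 0x04051ae4
word = 0x04051ae4 → big-endian bytes:
  [0]=0x04  [1]=0x05  [2]=0x1a  [3]=0xe4

04 05 1a e4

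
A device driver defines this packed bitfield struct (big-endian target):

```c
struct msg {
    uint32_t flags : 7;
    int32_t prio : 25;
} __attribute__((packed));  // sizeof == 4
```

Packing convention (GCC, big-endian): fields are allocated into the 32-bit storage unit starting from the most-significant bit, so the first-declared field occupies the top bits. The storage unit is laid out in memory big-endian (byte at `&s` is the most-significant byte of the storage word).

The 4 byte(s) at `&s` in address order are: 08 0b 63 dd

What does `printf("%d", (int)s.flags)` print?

4

[0]=0x08 [1]=0x0b [2]=0x63 [3]=0xdd (big-endian) → word 0x080b63dd
flags [25+:7] = (word>>25) & 0x7f = 4  ←
prio [0+:25] = (word>>0) & 0x1ffffff = 746461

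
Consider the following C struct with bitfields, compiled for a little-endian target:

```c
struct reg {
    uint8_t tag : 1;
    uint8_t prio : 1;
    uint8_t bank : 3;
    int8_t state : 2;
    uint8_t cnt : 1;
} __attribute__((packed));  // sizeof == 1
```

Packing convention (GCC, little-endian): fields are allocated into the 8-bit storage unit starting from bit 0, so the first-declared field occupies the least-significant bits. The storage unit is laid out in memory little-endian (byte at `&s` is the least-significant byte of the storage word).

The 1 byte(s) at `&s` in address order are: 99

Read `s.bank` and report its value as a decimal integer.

6

[0]=0x99 (little-endian) → word 0x99
tag:1 @ bit 0 → (0x99>>0)&0x1 = 0x1
prio:1 @ bit 1 → (0x99>>1)&0x1 = 0x0
bank:3 @ bit 2 → (0x99>>2)&0x7 = 0x6  ←
state:2 @ bit 5 → (0x99>>5)&0x3 = 0x0
cnt:1 @ bit 7 → (0x99>>7)&0x1 = 0x1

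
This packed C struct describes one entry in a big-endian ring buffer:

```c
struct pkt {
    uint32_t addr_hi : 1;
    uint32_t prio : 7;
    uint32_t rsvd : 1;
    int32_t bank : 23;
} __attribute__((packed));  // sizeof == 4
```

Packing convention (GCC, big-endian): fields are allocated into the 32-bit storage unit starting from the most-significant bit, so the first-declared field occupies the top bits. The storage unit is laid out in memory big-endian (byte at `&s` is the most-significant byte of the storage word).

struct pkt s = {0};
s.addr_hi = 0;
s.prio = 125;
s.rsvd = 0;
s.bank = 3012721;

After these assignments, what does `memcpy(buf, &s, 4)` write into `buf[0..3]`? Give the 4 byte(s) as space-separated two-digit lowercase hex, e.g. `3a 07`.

7d 2d f8 71

[31+:1] addr_hi=0 & 0x1 = 0x0; word=0x00000000
[24+:7] prio=125 & 0x7f = 0x7d; word=0x7d000000
[23+:1] rsvd=0 & 0x1 = 0x0; word=0x7d000000
[0+:23] bank=3012721 & 0x7fffff = 0x2df871; word=0x7d2df871
word = 0x7d2df871 → big-endian bytes:
  [0]=0x7d  [1]=0x2d  [2]=0xf8  [3]=0x71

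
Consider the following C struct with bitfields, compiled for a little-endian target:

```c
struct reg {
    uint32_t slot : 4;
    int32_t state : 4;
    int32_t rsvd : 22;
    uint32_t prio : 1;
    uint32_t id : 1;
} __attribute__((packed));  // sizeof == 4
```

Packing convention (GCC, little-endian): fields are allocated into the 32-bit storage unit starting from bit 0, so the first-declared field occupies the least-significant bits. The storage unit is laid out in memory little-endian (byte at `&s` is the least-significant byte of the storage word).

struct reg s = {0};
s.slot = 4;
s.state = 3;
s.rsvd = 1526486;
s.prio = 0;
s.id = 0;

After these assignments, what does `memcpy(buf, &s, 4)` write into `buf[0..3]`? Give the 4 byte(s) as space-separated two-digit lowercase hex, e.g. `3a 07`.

34 d6 4a 17

slot (4b) val=4 bits=0x4 at bit 0: 0x00000004
state (4b) val=3 bits=0x3 at bit 4: 0x00000034
rsvd (22b) val=1526486 bits=0x174ad6 at bit 8: 0x174ad634
prio (1b) val=0 bits=0x0 at bit 30: 0x174ad634
id (1b) val=0 bits=0x0 at bit 31: 0x174ad634
word = 0x174ad634 → little-endian bytes:
  [0]=0x34  [1]=0xd6  [2]=0x4a  [3]=0x17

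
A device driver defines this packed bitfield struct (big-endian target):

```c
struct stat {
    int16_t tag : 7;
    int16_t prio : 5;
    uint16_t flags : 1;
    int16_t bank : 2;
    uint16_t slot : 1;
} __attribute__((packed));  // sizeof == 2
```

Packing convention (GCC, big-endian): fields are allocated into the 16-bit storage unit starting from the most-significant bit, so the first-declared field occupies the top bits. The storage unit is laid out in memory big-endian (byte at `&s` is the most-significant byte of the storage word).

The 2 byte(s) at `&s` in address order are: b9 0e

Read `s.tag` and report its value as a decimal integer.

-36

[0]=0xb9 [1]=0x0e (big-endian) → word 0xb90e
tag [9+:7] = (word>>9) & 0x7f = 92  ←
prio [4+:5] = (word>>4) & 0x1f = 16
flags [3+:1] = (word>>3) & 0x1 = 1
bank [1+:2] = (word>>1) & 0x3 = 3
slot [0+:1] = (word>>0) & 0x1 = 0
tag signed 7b, MSB=1: 92 - 128 = -36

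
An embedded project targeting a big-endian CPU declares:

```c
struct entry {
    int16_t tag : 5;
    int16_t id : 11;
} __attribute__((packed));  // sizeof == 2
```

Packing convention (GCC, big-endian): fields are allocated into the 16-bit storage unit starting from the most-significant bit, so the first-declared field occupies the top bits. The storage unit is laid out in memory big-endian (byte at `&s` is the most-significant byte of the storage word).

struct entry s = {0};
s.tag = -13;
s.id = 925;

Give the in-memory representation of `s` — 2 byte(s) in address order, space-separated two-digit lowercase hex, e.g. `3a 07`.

9b 9d

[11+:5] tag=-13 & 0x1f = 0x13; word=0x9800
[0+:11] id=925 & 0x7ff = 0x39d; word=0x9b9d
word = 0x9b9d → big-endian bytes:
  [0]=0x9b  [1]=0x9d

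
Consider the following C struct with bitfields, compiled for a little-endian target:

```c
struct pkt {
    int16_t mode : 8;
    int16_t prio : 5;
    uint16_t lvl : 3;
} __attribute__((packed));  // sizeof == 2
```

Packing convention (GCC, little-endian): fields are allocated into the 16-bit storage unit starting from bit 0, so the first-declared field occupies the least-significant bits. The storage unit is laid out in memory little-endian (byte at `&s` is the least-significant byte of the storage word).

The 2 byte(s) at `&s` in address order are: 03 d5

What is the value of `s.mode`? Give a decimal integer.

[0]=0x03 [1]=0xd5 (little-endian) → word 0xd503
mode:8 @ bit 0 → (0xd503>>0)&0xff = 0x3  ←
prio:5 @ bit 8 → (0xd503>>8)&0x1f = 0x15
lvl:3 @ bit 13 → (0xd503>>13)&0x7 = 0x6
mode signed 8b, MSB=0: value = 3

3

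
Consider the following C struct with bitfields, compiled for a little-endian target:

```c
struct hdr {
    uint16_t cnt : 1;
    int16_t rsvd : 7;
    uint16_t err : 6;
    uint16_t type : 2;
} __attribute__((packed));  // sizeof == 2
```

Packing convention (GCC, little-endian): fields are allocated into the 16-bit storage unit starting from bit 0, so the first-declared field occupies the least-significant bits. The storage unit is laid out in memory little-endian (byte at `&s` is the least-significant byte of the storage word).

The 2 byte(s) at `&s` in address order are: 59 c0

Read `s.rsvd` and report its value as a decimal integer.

[0]=0x59 [1]=0xc0 (little-endian) → word 0xc059
cnt [0+:1] = (word>>0) & 0x1 = 1
rsvd [1+:7] = (word>>1) & 0x7f = 44  ←
err [8+:6] = (word>>8) & 0x3f = 0
type [14+:2] = (word>>14) & 0x3 = 3
rsvd signed 7b, MSB=0: value = 44

44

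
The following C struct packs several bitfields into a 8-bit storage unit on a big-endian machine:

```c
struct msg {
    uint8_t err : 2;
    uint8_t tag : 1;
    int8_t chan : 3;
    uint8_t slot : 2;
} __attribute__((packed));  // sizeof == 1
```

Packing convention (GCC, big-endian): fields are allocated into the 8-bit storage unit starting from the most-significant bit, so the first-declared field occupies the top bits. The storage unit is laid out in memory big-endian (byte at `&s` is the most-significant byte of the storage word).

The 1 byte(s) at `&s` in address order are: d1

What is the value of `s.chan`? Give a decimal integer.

-4

[0]=0xd1 (big-endian) → word 0xd1
err:2 @ bit 6 → (0xd1>>6)&0x3 = 0x3
tag:1 @ bit 5 → (0xd1>>5)&0x1 = 0x0
chan:3 @ bit 2 → (0xd1>>2)&0x7 = 0x4  ←
slot:2 @ bit 0 → (0xd1>>0)&0x3 = 0x1
chan signed 3b, MSB=1: 4 - 8 = -4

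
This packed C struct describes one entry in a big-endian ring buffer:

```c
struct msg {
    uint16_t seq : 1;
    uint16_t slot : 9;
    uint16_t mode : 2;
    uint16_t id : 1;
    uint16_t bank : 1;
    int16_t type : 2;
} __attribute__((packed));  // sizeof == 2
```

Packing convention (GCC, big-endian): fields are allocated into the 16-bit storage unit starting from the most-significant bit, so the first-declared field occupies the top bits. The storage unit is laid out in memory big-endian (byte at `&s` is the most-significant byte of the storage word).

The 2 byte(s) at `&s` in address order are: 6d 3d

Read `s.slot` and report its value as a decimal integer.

[0]=0x6d [1]=0x3d (big-endian) → word 0x6d3d
seq [15+:1] = (word>>15) & 0x1 = 0
slot [6+:9] = (word>>6) & 0x1ff = 436  ←
mode [4+:2] = (word>>4) & 0x3 = 3
id [3+:1] = (word>>3) & 0x1 = 1
bank [2+:1] = (word>>2) & 0x1 = 1
type [0+:2] = (word>>0) & 0x3 = 1

436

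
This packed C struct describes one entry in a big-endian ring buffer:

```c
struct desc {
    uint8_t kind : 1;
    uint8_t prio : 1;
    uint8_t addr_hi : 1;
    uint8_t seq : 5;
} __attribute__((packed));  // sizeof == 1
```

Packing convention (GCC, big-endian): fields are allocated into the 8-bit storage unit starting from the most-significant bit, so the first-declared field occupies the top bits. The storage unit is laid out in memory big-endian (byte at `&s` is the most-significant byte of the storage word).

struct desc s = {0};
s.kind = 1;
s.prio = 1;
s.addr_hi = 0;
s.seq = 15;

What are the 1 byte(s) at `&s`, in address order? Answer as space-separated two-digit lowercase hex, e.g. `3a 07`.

cf

kind:1 = 1 → 0x1 << 7 → word 0x80
prio:1 = 1 → 0x1 << 6 → word 0xc0
addr_hi:1 = 0 → 0x0 << 5 → word 0xc0
seq:5 = 15 → 0xf << 0 → word 0xcf
word = 0xcf → big-endian bytes:
  [0]=0xcf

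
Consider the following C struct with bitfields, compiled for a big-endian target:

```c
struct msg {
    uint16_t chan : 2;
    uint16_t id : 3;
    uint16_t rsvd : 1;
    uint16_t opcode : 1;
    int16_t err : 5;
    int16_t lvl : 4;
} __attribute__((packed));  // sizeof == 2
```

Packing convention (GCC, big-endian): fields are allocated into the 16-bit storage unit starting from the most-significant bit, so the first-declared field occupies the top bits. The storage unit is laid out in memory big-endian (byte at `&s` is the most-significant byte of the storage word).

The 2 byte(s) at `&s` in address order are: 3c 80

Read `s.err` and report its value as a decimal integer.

8

[0]=0x3c [1]=0x80 (big-endian) → word 0x3c80
chan [14+:2] = (word>>14) & 0x3 = 0
id [11+:3] = (word>>11) & 0x7 = 7
rsvd [10+:1] = (word>>10) & 0x1 = 1
opcode [9+:1] = (word>>9) & 0x1 = 0
err [4+:5] = (word>>4) & 0x1f = 8  ←
lvl [0+:4] = (word>>0) & 0xf = 0
err signed 5b, MSB=0: value = 8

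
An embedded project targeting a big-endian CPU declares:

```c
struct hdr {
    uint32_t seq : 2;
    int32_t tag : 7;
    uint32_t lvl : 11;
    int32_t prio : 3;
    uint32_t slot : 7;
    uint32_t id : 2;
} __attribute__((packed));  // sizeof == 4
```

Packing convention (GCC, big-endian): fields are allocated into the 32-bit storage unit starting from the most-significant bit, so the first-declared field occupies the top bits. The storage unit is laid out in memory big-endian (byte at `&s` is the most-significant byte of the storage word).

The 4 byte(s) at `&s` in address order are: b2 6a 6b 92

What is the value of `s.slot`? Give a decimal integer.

[0]=0xb2 [1]=0x6a [2]=0x6b [3]=0x92 (big-endian) → word 0xb26a6b92
seq [30+:2] = (word>>30) & 0x3 = 2
tag [23+:7] = (word>>23) & 0x7f = 100
lvl [12+:11] = (word>>12) & 0x7ff = 1702
prio [9+:3] = (word>>9) & 0x7 = 5
slot [2+:7] = (word>>2) & 0x7f = 100  ←
id [0+:2] = (word>>0) & 0x3 = 2

100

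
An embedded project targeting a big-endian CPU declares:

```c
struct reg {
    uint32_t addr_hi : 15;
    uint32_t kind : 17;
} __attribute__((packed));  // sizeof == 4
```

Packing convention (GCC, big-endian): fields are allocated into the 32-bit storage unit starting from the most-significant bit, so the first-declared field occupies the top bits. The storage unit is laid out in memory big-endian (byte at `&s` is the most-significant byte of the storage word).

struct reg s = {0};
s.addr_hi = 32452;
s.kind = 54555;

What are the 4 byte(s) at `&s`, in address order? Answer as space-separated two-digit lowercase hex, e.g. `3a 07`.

addr_hi (15b) val=32452 bits=0x7ec4 at bit 17: 0xfd880000
kind (17b) val=54555 bits=0xd51b at bit 0: 0xfd88d51b
word = 0xfd88d51b → big-endian bytes:
  [0]=0xfd  [1]=0x88  [2]=0xd5  [3]=0x1b

fd 88 d5 1b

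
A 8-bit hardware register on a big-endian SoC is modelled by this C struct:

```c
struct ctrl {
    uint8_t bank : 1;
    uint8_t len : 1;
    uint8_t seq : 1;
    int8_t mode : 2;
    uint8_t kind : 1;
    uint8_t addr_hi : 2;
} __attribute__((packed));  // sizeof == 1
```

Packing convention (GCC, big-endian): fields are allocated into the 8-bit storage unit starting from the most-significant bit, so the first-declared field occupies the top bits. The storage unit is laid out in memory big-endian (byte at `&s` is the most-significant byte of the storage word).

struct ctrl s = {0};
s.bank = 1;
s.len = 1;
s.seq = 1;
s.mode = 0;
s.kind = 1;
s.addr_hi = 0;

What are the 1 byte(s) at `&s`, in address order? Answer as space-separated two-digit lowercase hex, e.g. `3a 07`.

e4

bank:1 = 1 → 0x1 << 7 → word 0x80
len:1 = 1 → 0x1 << 6 → word 0xc0
seq:1 = 1 → 0x1 << 5 → word 0xe0
mode:2 = 0 → 0x0 << 3 → word 0xe0
kind:1 = 1 → 0x1 << 2 → word 0xe4
addr_hi:2 = 0 → 0x0 << 0 → word 0xe4
word = 0xe4 → big-endian bytes:
  [0]=0xe4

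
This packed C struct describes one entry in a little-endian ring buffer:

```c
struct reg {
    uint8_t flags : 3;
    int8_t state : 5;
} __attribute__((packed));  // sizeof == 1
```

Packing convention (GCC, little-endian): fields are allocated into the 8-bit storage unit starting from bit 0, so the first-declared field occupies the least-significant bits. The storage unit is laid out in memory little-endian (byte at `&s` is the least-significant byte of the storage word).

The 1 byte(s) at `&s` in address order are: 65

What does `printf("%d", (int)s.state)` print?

[0]=0x65 (little-endian) → word 0x65
flags [0+:3] = (word>>0) & 0x7 = 5
state [3+:5] = (word>>3) & 0x1f = 12  ←
state signed 5b, MSB=0: value = 12

12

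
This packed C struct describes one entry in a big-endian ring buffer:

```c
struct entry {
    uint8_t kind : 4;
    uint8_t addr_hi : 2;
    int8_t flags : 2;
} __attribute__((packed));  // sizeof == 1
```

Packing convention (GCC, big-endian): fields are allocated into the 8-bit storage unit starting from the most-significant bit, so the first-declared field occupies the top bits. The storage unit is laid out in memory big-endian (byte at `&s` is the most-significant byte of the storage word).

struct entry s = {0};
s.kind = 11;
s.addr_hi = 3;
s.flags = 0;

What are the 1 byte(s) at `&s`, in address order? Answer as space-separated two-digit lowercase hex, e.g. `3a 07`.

kind:4 = 11 → 0xb << 4 → word 0xb0
addr_hi:2 = 3 → 0x3 << 2 → word 0xbc
flags:2 = 0 → 0x0 << 0 → word 0xbc
word = 0xbc → big-endian bytes:
  [0]=0xbc

bc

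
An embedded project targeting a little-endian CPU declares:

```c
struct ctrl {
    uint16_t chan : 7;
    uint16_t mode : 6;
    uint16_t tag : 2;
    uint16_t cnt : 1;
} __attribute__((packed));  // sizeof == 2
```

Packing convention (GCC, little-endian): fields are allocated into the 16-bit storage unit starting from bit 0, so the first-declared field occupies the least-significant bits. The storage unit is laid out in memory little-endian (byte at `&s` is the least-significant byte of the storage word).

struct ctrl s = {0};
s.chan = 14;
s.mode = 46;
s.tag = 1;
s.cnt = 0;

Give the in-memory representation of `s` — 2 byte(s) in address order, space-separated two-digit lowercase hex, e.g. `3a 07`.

chan (7b) val=14 bits=0xe at bit 0: 0x000e
mode (6b) val=46 bits=0x2e at bit 7: 0x170e
tag (2b) val=1 bits=0x1 at bit 13: 0x370e
cnt (1b) val=0 bits=0x0 at bit 15: 0x370e
word = 0x370e → little-endian bytes:
  [0]=0x0e  [1]=0x37

0e 37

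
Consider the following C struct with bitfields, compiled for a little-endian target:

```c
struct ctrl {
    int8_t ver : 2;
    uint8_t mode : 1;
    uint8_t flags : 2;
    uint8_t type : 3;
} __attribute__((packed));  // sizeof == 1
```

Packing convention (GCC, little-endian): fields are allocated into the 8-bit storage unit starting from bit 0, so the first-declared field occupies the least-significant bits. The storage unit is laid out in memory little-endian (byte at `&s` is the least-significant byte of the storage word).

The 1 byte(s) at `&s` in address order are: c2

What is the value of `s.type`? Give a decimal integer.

6

[0]=0xc2 (little-endian) → word 0xc2
ver [0+:2] = (word>>0) & 0x3 = 2
mode [2+:1] = (word>>2) & 0x1 = 0
flags [3+:2] = (word>>3) & 0x3 = 0
type [5+:3] = (word>>5) & 0x7 = 6  ←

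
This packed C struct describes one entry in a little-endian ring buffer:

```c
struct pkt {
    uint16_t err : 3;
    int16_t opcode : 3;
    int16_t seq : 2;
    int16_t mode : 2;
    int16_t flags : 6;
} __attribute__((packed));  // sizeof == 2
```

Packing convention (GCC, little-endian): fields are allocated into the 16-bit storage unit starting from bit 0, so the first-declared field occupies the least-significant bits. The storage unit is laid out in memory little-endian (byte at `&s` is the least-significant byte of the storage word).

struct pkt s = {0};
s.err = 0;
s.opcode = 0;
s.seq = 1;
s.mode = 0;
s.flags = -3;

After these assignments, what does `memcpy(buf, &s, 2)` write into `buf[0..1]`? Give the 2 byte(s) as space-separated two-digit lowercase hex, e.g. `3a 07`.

err:3 = 0 → 0x0 << 0 → word 0x0000
opcode:3 = 0 → 0x0 << 3 → word 0x0000
seq:2 = 1 → 0x1 << 6 → word 0x0040
mode:2 = 0 → 0x0 << 8 → word 0x0040
flags:6 = -3 → 0x3d << 10 → word 0xf440
word = 0xf440 → little-endian bytes:
  [0]=0x40  [1]=0xf4

40 f4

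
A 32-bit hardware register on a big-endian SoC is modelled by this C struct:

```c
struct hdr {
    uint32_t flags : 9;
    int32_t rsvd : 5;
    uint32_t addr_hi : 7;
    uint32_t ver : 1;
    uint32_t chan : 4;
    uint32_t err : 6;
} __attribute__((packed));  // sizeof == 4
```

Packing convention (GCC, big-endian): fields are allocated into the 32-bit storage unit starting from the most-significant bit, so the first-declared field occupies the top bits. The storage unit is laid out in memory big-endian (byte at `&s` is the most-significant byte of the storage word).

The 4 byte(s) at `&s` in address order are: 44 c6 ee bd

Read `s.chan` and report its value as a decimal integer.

10

[0]=0x44 [1]=0xc6 [2]=0xee [3]=0xbd (big-endian) → word 0x44c6eebd
flags [23+:9] = (word>>23) & 0x1ff = 137
rsvd [18+:5] = (word>>18) & 0x1f = 17
addr_hi [11+:7] = (word>>11) & 0x7f = 93
ver [10+:1] = (word>>10) & 0x1 = 1
chan [6+:4] = (word>>6) & 0xf = 10  ←
err [0+:6] = (word>>0) & 0x3f = 61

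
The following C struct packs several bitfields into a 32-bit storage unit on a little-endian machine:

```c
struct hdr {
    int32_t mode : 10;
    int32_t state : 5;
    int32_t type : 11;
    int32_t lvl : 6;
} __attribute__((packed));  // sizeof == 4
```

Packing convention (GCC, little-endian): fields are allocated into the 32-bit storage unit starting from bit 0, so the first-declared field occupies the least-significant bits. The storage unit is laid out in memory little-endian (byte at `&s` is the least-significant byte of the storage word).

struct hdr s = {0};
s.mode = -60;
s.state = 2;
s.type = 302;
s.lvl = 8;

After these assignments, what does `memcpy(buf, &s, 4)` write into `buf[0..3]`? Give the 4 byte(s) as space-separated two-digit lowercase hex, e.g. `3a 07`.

mode (10b) val=-60 bits=0x3c4 at bit 0: 0x000003c4
state (5b) val=2 bits=0x2 at bit 10: 0x00000bc4
type (11b) val=302 bits=0x12e at bit 15: 0x00970bc4
lvl (6b) val=8 bits=0x8 at bit 26: 0x20970bc4
word = 0x20970bc4 → little-endian bytes:
  [0]=0xc4  [1]=0x0b  [2]=0x97  [3]=0x20

c4 0b 97 20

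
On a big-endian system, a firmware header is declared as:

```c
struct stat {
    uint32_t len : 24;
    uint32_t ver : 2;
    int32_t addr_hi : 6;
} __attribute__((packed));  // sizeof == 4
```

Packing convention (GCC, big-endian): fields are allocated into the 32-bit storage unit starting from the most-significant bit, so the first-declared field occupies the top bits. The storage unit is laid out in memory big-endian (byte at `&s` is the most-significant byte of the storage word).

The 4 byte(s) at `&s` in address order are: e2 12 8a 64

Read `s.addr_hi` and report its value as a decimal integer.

[0]=0xe2 [1]=0x12 [2]=0x8a [3]=0x64 (big-endian) → word 0xe2128a64
len [8+:24] = (word>>8) & 0xffffff = 14815882
ver [6+:2] = (word>>6) & 0x3 = 1
addr_hi [0+:6] = (word>>0) & 0x3f = 36  ←
addr_hi signed 6b, MSB=1: 36 - 64 = -28

-28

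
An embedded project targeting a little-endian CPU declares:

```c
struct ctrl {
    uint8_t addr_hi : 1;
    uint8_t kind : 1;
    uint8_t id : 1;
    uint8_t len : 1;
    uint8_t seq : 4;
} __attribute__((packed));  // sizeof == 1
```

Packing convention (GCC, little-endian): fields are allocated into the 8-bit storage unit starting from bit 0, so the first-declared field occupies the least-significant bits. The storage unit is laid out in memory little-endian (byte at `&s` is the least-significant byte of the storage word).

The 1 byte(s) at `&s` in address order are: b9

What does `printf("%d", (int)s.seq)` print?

11

[0]=0xb9 (little-endian) → word 0xb9
addr_hi:1 @ bit 0 → (0xb9>>0)&0x1 = 0x1
kind:1 @ bit 1 → (0xb9>>1)&0x1 = 0x0
id:1 @ bit 2 → (0xb9>>2)&0x1 = 0x0
len:1 @ bit 3 → (0xb9>>3)&0x1 = 0x1
seq:4 @ bit 4 → (0xb9>>4)&0xf = 0xb  ←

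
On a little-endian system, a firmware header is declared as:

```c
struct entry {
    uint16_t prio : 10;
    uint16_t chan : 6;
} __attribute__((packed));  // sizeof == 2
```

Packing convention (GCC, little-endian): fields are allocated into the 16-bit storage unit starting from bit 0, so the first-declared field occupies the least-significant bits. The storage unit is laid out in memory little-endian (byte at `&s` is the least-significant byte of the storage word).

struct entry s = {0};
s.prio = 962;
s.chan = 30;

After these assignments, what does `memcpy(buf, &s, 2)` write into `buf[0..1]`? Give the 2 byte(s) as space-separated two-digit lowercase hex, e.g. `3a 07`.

c2 7b

prio (10b) val=962 bits=0x3c2 at bit 0: 0x03c2
chan (6b) val=30 bits=0x1e at bit 10: 0x7bc2
word = 0x7bc2 → little-endian bytes:
  [0]=0xc2  [1]=0x7b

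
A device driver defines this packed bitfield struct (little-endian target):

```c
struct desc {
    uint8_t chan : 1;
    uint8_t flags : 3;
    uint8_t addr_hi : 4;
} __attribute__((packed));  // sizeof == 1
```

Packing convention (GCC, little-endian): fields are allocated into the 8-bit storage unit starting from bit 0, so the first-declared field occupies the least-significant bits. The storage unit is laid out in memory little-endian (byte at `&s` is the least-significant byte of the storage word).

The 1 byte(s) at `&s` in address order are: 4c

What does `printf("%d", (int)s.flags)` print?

6

[0]=0x4c (little-endian) → word 0x4c
chan [0+:1] = (word>>0) & 0x1 = 0
flags [1+:3] = (word>>1) & 0x7 = 6  ←
addr_hi [4+:4] = (word>>4) & 0xf = 4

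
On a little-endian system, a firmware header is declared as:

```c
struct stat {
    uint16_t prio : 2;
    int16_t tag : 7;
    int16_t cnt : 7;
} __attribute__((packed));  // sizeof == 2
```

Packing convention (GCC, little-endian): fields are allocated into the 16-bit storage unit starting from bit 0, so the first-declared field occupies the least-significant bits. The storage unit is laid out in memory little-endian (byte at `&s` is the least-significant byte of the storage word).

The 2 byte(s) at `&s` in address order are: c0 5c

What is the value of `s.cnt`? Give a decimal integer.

46

[0]=0xc0 [1]=0x5c (little-endian) → word 0x5cc0
prio [0+:2] = (word>>0) & 0x3 = 0
tag [2+:7] = (word>>2) & 0x7f = 48
cnt [9+:7] = (word>>9) & 0x7f = 46  ←
cnt signed 7b, MSB=0: value = 46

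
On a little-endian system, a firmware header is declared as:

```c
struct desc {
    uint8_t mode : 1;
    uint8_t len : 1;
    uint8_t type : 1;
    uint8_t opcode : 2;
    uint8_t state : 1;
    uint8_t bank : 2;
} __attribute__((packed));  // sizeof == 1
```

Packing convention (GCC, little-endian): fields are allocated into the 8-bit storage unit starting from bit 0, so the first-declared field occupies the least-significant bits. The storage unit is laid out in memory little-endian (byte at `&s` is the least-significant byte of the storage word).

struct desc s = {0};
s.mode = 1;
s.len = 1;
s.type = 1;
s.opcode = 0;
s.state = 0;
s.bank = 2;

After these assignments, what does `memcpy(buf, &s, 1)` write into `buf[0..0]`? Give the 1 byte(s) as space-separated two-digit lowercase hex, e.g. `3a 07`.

87

mode:1 = 1 → 0x1 << 0 → word 0x01
len:1 = 1 → 0x1 << 1 → word 0x03
type:1 = 1 → 0x1 << 2 → word 0x07
opcode:2 = 0 → 0x0 << 3 → word 0x07
state:1 = 0 → 0x0 << 5 → word 0x07
bank:2 = 2 → 0x2 << 6 → word 0x87
word = 0x87 → little-endian bytes:
  [0]=0x87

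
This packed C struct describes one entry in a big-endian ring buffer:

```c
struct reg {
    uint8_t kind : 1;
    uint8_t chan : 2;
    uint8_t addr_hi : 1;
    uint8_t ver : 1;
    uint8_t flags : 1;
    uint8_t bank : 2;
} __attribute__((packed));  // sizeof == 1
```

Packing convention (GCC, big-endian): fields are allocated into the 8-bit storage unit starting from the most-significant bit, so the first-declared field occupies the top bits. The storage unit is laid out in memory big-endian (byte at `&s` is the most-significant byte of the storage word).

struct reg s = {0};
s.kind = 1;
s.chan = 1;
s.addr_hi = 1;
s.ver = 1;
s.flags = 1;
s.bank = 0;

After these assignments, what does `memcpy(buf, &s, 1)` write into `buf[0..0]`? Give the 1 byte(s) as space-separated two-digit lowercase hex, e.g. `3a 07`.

bc

kind:1 = 1 → 0x1 << 7 → word 0x80
chan:2 = 1 → 0x1 << 5 → word 0xa0
addr_hi:1 = 1 → 0x1 << 4 → word 0xb0
ver:1 = 1 → 0x1 << 3 → word 0xb8
flags:1 = 1 → 0x1 << 2 → word 0xbc
bank:2 = 0 → 0x0 << 0 → word 0xbc
word = 0xbc → big-endian bytes:
  [0]=0xbc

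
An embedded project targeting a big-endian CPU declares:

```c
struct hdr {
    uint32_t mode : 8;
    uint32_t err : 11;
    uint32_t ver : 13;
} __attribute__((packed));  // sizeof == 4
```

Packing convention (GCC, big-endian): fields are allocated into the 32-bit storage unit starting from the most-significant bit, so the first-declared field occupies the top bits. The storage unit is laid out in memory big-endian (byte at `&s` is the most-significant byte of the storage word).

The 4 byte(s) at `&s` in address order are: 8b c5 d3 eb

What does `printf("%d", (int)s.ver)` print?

[0]=0x8b [1]=0xc5 [2]=0xd3 [3]=0xeb (big-endian) → word 0x8bc5d3eb
mode [24+:8] = (word>>24) & 0xff = 139
err [13+:11] = (word>>13) & 0x7ff = 1582
ver [0+:13] = (word>>0) & 0x1fff = 5099  ←

5099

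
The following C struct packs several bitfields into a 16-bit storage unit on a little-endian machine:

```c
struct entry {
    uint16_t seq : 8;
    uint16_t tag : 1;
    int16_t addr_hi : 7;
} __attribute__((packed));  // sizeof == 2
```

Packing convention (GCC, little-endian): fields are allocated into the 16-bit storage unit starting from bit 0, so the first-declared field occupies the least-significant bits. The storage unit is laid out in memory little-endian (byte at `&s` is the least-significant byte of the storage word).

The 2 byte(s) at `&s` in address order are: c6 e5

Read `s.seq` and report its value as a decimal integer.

198

[0]=0xc6 [1]=0xe5 (little-endian) → word 0xe5c6
seq:8 @ bit 0 → (0xe5c6>>0)&0xff = 0xc6  ←
tag:1 @ bit 8 → (0xe5c6>>8)&0x1 = 0x1
addr_hi:7 @ bit 9 → (0xe5c6>>9)&0x7f = 0x72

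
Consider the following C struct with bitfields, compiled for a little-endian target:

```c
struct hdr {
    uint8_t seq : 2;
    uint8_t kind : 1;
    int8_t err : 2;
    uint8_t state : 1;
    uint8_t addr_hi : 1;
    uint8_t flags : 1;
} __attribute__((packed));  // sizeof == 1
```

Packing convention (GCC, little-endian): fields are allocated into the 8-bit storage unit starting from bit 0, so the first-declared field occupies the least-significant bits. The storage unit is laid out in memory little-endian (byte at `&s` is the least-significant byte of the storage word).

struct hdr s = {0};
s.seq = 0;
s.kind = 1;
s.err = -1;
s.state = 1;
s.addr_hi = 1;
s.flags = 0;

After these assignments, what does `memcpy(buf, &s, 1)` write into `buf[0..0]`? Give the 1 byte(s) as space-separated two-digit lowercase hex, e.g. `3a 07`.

7c

seq:2 = 0 → 0x0 << 0 → word 0x00
kind:1 = 1 → 0x1 << 2 → word 0x04
err:2 = -1 → 0x3 << 3 → word 0x1c
state:1 = 1 → 0x1 << 5 → word 0x3c
addr_hi:1 = 1 → 0x1 << 6 → word 0x7c
flags:1 = 0 → 0x0 << 7 → word 0x7c
word = 0x7c → little-endian bytes:
  [0]=0x7c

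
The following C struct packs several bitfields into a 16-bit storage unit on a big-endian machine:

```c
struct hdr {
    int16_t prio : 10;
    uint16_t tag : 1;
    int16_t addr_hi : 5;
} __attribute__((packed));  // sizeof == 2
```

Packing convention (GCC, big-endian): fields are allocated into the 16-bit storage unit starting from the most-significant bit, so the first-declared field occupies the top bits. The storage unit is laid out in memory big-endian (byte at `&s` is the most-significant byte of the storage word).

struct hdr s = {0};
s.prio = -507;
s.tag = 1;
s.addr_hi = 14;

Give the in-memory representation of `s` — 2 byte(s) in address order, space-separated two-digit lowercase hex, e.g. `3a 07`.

81 6e

prio:10 = -507 → 0x205 << 6 → word 0x8140
tag:1 = 1 → 0x1 << 5 → word 0x8160
addr_hi:5 = 14 → 0xe << 0 → word 0x816e
word = 0x816e → big-endian bytes:
  [0]=0x81  [1]=0x6e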